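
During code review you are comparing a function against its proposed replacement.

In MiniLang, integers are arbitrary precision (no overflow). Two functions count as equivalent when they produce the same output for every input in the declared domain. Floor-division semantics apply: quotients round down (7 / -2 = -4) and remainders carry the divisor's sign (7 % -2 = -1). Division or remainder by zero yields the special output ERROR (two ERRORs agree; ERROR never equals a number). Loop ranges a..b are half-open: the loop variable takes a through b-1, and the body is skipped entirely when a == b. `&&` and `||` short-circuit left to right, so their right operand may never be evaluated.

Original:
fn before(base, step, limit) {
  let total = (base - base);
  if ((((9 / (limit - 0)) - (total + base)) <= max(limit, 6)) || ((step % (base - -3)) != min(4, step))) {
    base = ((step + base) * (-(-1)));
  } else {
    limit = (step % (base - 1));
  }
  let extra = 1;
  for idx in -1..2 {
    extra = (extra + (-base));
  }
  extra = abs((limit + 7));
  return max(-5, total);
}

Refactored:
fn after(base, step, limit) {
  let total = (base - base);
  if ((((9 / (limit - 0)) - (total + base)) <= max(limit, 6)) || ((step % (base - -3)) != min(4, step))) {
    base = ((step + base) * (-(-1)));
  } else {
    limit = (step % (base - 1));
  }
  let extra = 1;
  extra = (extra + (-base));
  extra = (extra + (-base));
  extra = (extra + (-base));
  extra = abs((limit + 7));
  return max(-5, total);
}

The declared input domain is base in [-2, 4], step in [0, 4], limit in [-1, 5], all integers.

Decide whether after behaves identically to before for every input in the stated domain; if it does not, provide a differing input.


Reading the diff, among the changes: statement counts differ, loop structure differs, local variable names differ, arithmetic usage differs.
One worked example (base=1, step=1, limit=1) — before: total = 0; ((((9 / (limit - 0)) - (total + base)) <= max(limit, 6)) || ((step % (base - -3)) != min(4, step))) -> false; division by zero -> ERROR; after: total = 0; ((((9 / (limit - 0)) - (total + base)) <= max(limit, 6)) || ((step % (base - -3)) != min(4, step))) -> false; division by zero -> ERROR; agreement on ERROR.
Checked all 245 inputs in the declared domain: the outputs agree on every one.
verdict: equivalent


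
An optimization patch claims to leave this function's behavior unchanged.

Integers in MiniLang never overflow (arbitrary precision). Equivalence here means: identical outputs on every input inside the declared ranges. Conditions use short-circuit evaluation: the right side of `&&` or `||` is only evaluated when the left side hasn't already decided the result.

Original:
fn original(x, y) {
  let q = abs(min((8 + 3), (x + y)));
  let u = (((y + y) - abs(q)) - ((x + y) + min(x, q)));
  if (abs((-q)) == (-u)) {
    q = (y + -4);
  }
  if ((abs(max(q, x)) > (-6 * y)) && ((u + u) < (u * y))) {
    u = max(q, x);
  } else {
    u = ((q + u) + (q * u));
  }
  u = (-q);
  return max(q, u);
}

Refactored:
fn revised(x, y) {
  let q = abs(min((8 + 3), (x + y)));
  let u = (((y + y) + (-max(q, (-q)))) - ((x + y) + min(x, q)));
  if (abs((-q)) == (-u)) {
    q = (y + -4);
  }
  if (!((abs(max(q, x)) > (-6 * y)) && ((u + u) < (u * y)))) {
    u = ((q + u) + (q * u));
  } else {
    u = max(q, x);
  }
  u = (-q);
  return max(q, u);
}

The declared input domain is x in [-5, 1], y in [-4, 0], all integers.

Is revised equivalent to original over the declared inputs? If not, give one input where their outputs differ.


Comparing the listings, the differences include: min/max/abs usage differs; also boolean connective usage differs; also arithmetic usage differs.
Spot check at x=-1, y=-1 — original: q becomes 2; next u becomes -1; next (abs((-q)) == (-u)) evaluates to false; next ((abs(max(q, x)) > (-6 * y)) && ((u + u) < (u * y))) evaluates to false; next u becomes -1; next u becomes -2; next final value 2. revised: q becomes 2; next u becomes -1; next (abs((-q)) == (-u)) evaluates to false; next (!((abs(max(q, x)) > (-6 * y)) && ((u + u) < (u * y)))) evaluates to true; next u becomes -1; next u becomes -2; next final value 2. Both give 2.
Every one of the 35 inputs gives matching results.
verdict: equivalent


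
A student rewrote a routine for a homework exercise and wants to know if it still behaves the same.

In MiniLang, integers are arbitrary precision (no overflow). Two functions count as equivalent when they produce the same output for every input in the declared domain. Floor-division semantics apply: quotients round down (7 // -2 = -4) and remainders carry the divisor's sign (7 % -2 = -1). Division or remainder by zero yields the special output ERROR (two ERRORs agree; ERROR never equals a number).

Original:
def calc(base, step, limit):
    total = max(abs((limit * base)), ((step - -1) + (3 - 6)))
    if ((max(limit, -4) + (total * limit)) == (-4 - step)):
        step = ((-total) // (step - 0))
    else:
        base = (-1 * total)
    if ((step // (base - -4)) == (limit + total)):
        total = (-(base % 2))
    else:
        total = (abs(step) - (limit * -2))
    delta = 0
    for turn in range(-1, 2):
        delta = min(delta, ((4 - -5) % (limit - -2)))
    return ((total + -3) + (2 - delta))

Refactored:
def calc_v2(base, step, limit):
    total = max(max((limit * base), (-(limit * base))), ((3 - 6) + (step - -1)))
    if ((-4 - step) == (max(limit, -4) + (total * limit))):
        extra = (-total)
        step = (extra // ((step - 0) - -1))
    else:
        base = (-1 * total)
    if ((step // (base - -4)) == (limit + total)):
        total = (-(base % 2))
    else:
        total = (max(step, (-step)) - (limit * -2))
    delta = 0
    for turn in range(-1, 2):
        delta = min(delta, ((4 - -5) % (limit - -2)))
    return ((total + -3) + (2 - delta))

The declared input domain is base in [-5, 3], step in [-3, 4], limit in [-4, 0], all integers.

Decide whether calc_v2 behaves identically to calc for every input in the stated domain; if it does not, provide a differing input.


Take base=-5, step=2, limit=-1.
calc: total=5, then ((max(limit, -4) + (total * limit)) == (-4 - step)) is true, then step=-3, then ((step // (base - -4)) == (limit + total)) is false, then total=1, then delta=0, then (turn=-1), then delta=0, then (turn=0), then delta=0, then (turn=1), then delta=0, then returns 0
calc_v2: total=5, then ((-4 - step) == (max(limit, -4) + (total * limit))) is true, then extra=-5, then step=-2, then ((step // (base - -4)) == (limit + total)) is false, then total=0, then delta=0, then (turn=-1), then delta=0, then (turn=0), then delta=0, then (turn=1), then delta=0, then returns -1
0 and -1 differ, so these are not the same function on this domain.
verdict: not equivalent; witness: base=-5, step=2, limit=-1


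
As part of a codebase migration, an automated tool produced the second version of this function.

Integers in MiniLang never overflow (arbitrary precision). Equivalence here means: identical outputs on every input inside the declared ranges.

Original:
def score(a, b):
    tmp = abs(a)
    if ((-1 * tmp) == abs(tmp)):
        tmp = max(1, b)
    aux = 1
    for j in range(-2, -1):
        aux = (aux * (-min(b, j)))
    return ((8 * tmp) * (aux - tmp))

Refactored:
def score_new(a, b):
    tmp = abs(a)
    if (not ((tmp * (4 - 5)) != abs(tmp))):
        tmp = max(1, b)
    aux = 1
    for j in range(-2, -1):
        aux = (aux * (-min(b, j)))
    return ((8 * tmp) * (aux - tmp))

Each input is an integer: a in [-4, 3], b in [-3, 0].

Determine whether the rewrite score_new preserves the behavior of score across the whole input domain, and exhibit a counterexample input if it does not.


The two are interchangeable: constant usage differs; and comparison usage differs; and boolean connective usage differs; and arithmetic usage differs, and every declared input agrees.
Tracing a=2, b=-1: score: tmp becomes 2; next ((-1 * tmp) == abs(tmp)) evaluates to false; next aux becomes 1; next at j=-2:; next aux becomes 2; next final value 0 | score_new: tmp becomes 2; next (not ((tmp * (4 - 5)) != abs(tmp))) evaluates to false; next aux becomes 1; next at j=-2:; next aux becomes 2; next final value 0 — matching result 0.
An exhaustive pass over the 32 declared inputs shows identical outputs.
verdict: equivalent


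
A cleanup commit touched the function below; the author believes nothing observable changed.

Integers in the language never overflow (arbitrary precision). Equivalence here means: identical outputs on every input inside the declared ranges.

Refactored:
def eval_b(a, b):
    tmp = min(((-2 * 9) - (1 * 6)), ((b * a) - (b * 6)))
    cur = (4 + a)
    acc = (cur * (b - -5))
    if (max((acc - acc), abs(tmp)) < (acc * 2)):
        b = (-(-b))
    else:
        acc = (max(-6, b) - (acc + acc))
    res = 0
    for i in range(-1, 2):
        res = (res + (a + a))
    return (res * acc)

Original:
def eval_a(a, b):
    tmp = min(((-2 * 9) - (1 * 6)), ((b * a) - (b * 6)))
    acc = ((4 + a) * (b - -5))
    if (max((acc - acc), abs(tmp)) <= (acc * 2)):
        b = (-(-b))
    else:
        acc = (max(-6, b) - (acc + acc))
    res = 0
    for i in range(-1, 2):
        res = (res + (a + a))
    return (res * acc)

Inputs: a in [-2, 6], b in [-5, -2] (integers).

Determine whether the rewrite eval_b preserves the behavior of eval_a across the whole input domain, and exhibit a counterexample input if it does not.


There is a counterexample at a=2, b=-3: 144 on one side, -324 on the other.
eval_a: tmp = -24; acc = 12; (max((acc - acc), abs(tmp)) <= (acc * 2)) -> true; b = -3; res = 0; [i=-1]; res = 4; [i=0]; res = 8; [i=1]; res = 12; return 144
eval_b: tmp = -24; cur = 6; acc = 12; (max((acc - acc), abs(tmp)) < (acc * 2)) -> false; acc = -27; res = 0; [i=-1]; res = 4; [i=0]; res = 8; [i=1]; res = 12; return -324
verdict: not equivalent; witness: a=2, b=-3


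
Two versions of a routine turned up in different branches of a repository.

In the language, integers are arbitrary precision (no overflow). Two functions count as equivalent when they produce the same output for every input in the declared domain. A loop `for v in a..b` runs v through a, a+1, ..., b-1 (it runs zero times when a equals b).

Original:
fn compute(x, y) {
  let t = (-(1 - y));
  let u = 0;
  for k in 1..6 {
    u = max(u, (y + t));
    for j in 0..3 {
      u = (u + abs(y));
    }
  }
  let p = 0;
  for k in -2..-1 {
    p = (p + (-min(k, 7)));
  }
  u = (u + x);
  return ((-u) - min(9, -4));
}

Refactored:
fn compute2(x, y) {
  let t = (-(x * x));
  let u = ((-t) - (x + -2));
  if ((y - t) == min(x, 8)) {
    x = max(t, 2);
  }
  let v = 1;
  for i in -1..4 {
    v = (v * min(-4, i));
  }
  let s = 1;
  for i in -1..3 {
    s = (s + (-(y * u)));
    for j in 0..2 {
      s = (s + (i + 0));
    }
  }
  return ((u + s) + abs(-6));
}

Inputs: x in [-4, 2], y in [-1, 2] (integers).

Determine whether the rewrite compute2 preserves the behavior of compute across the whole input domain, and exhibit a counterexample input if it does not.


Evaluate both at x=-4, y=-1.
compute: t becomes -2; next u becomes 0; next at k=1:; next u becomes 0; next at j=0:; next u becomes 1; next at j=1:; next u becomes 2; next at j=2:; next u becomes 3; next at k=2:; next u becomes 3; next at j=0:; next u becomes 4; next at j=1:; next u becomes 5; next at j=2:; next u becomes 6; next at k=3:; next u becomes 6; next at j=0:; next u becomes 7; next at j=1:; next u becomes 8; next at j=2:; next u becomes 9; next at k=4:; next u becomes 9; next at j=0:; next u becomes 10; next at j=1:; next u becomes 11; next at j=2:; next u becomes 12; next at k=5:; next u becomes 12; next at j=0:; next u becomes 13; next at j=1:; next u becomes 14; next at j=2:; next u becomes 15; next p becomes 0; next at k=-2:; next p becomes 2; next u becomes 11; next final value -7
compute2: t becomes -16; next u becomes 22; next ((y - t) == min(x, 8)) evaluates to false; next v becomes 1; next at i=-1:; next v becomes -4; next at i=0:; next v becomes 16; next at i=1:; next v becomes -64; next at i=2:; next v becomes 256; next at i=3:; next v becomes -1024; next s becomes 1; next at i=-1:; next s becomes 23; next at j=0:; next s becomes 22; next at j=1:; next s becomes 21; next at i=0:; next s becomes 43; next at j=0:; next s becomes 43; next at j=1:; next s becomes 43; next at i=1:; next s becomes 65; next at j=0:; next s becomes 66; next at j=1:; next s becomes 67; next at i=2:; next s becomes 89; next at j=0:; next s becomes 91; next at j=1:; next s becomes 93; next final value 121
-7 vs 121 — the two versions disagree here.
verdict: not equivalent; witness: x=-4, y=-1


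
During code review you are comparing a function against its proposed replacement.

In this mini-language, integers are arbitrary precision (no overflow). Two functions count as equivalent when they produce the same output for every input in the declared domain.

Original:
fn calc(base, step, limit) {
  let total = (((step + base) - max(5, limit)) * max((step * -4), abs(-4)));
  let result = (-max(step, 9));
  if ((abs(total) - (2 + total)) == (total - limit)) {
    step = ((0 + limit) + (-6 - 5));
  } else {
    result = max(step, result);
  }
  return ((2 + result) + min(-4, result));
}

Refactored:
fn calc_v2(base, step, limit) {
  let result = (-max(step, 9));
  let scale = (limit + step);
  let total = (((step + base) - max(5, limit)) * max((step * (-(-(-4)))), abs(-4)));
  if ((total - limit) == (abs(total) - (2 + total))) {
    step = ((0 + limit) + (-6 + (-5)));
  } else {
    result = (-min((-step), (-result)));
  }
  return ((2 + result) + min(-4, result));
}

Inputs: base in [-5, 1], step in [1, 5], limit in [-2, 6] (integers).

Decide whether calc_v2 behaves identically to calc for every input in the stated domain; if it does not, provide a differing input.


Differences: statement counts differ; arithmetic usage differs; local variable names differ; min/max/abs usage differs — yet all 315 inputs agree.
verdict: equivalent


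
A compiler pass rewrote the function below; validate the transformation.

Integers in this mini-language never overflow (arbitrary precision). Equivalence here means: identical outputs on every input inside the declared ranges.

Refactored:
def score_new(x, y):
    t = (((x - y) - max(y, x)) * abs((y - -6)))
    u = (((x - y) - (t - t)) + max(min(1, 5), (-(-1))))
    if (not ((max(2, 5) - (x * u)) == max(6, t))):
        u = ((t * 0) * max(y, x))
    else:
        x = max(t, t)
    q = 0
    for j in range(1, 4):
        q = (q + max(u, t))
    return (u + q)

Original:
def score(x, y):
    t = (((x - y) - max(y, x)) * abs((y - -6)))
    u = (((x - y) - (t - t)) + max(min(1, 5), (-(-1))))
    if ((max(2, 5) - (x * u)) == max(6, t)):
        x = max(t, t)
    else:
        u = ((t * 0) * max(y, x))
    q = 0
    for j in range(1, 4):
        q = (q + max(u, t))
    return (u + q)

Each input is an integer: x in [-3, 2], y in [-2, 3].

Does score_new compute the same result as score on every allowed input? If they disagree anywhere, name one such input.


The two are interchangeable: boolean connective usage differs, and every declared input agrees.
As a probe, take x=-2, y=1: score runs t = -28; u = -2; ((max(2, 5) - (x * u)) == max(6, t)) -> false; u = 0; q = 0; [j=1]; q = 0; [j=2]; q = 0; [j=3]; q = 0; return 0; score_new runs t = -28; u = -2; (not ((max(2, 5) - (x * u)) == max(6, t))) -> true; u = 0; q = 0; [j=1]; q = 0; [j=2]; q = 0; [j=3]; q = 0; return 0; both end at 0.
Checked all 36 inputs in the declared domain: the outputs agree on every one.
verdict: equivalent


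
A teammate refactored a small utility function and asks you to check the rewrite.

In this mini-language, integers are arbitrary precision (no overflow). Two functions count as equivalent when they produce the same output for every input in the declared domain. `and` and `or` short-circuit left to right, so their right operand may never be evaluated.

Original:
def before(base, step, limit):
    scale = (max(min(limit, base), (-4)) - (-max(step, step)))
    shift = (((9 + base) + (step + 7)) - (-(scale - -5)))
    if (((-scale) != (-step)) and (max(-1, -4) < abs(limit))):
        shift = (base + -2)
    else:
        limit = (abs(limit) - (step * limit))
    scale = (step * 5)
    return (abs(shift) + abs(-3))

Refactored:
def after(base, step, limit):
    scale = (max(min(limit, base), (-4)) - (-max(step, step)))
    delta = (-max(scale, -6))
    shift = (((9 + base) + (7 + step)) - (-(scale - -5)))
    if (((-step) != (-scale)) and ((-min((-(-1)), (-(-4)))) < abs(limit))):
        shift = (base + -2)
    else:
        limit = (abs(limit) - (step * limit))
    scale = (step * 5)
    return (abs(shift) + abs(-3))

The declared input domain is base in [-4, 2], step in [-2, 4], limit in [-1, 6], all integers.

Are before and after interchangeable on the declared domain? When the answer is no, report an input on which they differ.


Reading the diff, among the changes: local variable names differ; and constant usage differs; and min/max/abs usage differs; and statement counts differ.
As a probe, take base=-1, step=1, limit=-1: before runs scale = 0; shift = 21; (((-scale) != (-step)) and (max(-1, -4) < abs(limit))) -> true; shift = -3; scale = 5; return 6; after runs scale = 0; delta = 0; shift = 21; (((-step) != (-scale)) and ((-min((-(-1)), (-(-4)))) < abs(limit))) -> true; shift = -3; scale = 5; return 6; both end at 6.
Sweeping the whole domain (392 inputs) finds no disagreement.
verdict: equivalent


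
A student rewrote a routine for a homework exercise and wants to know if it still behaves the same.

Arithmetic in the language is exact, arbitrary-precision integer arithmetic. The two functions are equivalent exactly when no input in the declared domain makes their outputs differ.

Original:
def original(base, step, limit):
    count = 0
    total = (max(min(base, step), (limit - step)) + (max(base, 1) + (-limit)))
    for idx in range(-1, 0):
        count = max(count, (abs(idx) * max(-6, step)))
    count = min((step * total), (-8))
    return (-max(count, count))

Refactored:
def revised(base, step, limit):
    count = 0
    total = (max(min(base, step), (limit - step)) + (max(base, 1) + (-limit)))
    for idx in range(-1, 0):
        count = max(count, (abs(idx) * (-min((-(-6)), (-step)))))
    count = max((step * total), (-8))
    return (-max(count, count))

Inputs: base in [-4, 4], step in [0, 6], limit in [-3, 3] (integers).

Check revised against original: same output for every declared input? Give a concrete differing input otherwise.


Not equivalent: base=-4, step=0, limit=-3 separates them (8 vs 0).
original: count = 0; total = 1; [idx=-1]; count = 0; count = -8; return 8
revised: count = 0; total = 1; [idx=-1]; count = 0; count = 0; return 0
verdict: not equivalent; witness: base=-4, step=0, limit=-3


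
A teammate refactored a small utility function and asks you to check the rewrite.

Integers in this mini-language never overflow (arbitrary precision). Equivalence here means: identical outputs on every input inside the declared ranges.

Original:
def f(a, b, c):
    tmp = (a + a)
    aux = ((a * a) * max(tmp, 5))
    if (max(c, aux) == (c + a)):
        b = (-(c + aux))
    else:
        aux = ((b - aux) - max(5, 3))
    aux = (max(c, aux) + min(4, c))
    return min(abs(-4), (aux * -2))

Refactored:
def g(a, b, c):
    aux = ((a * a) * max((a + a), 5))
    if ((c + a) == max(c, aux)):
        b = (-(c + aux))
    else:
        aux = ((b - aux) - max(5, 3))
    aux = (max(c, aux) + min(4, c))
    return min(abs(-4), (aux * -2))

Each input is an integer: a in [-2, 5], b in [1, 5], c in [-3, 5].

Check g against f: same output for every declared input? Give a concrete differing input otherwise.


This is a faithful refactor — statement counts differ; local variable names differ, but the computed results match everywhere.
Tracing a=1, b=5, c=1: f: tmp = 2; aux = 5; (max(c, aux) == (c + a)) -> false; aux = -5; aux = 2; return -4 | g: aux = 5; ((c + a) == max(c, aux)) -> false; aux = -5; aux = 2; return -4 — matching result -4.
Every one of the 360 inputs gives matching results.
verdict: equivalent


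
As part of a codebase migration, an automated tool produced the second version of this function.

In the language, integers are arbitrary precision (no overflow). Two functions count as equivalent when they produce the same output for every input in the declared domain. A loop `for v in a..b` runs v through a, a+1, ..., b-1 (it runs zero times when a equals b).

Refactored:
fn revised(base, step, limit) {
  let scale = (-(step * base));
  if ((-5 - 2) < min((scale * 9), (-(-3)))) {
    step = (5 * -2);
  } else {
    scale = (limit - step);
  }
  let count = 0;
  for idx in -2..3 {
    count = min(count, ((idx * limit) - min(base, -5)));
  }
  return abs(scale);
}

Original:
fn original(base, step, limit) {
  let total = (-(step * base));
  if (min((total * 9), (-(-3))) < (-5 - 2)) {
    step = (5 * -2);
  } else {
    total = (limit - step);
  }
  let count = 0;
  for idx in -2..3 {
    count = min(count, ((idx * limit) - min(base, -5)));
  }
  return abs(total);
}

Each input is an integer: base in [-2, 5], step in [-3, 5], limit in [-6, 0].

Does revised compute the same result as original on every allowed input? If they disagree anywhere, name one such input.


Try base=-2, step=-3, limit=-6.
original: total=-6, then (min((total * 9), (-(-3))) < (-5 - 2)) is true, then step=-10, then count=0, then (idx=-2), then count=0, then (idx=-1), then count=0, then (idx=0), then count=0, then (idx=1), then count=-1, then (idx=2), then count=-7, then returns 6
revised: scale=-6, then ((-5 - 2) < min((scale * 9), (-(-3)))) is false, then scale=-3, then count=0, then (idx=-2), then count=0, then (idx=-1), then count=0, then (idx=0), then count=0, then (idx=1), then count=-1, then (idx=2), then count=-7, then returns 3
6 vs 3 — the two versions disagree here.
verdict: not equivalent; witness: base=-2, step=-3, limit=-6


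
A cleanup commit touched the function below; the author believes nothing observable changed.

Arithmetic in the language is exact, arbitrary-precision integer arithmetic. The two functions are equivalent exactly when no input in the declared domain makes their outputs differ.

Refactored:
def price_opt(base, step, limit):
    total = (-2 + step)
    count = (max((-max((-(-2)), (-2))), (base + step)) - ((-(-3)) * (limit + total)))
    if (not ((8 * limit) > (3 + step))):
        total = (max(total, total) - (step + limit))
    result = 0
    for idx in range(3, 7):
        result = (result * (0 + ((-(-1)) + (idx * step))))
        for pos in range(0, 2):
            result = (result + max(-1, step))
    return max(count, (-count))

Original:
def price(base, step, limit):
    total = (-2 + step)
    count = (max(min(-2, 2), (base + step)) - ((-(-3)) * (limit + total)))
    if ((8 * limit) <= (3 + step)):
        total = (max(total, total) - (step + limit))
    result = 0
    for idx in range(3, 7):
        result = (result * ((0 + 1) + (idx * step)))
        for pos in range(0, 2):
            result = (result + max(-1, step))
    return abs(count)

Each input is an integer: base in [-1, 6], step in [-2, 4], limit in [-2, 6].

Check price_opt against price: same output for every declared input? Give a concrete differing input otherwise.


This is a faithful refactor — boolean connective usage differs, and comparison usage differs, and min/max/abs usage differs, but the computed results match everywhere.
Tracing base=3, step=4, limit=4: price: total becomes 2; next count becomes -11; next ((8 * limit) <= (3 + step)) evaluates to false; next result becomes 0; next at idx=3:; next result becomes 0; next at pos=0:; next result becomes 4; next at pos=1:; next result becomes 8; next at idx=4:; next result becomes 136; next at pos=0:; next result becomes 140; next at pos=1:; next result becomes 144; next at idx=5:; next result becomes 3024; next at pos=0:; next result becomes 3028; next at pos=1:; next result becomes 3032; next at idx=6:; next result becomes 75800; next at pos=0:; next result becomes 75804; next at pos=1:; next result becomes 75808; next final value 11 | price_opt: total becomes 2; next count becomes -11; next (not ((8 * limit) > (3 + step))) evaluates to false; next result becomes 0; next at idx=3:; next result becomes 0; next at pos=0:; next result becomes 4; next at pos=1:; next result becomes 8; next at idx=4:; next result becomes 136; next at pos=0:; next result becomes 140; next at pos=1:; next result becomes 144; next at idx=5:; next result becomes 3024; next at pos=0:; next result becomes 3028; next at pos=1:; next result becomes 3032; next at idx=6:; next result becomes 75800; next at pos=0:; next result becomes 75804; next at pos=1:; next result becomes 75808; next final value 11 — matching result 11.
An exhaustive pass over the 504 declared inputs shows identical outputs.
verdict: equivalent


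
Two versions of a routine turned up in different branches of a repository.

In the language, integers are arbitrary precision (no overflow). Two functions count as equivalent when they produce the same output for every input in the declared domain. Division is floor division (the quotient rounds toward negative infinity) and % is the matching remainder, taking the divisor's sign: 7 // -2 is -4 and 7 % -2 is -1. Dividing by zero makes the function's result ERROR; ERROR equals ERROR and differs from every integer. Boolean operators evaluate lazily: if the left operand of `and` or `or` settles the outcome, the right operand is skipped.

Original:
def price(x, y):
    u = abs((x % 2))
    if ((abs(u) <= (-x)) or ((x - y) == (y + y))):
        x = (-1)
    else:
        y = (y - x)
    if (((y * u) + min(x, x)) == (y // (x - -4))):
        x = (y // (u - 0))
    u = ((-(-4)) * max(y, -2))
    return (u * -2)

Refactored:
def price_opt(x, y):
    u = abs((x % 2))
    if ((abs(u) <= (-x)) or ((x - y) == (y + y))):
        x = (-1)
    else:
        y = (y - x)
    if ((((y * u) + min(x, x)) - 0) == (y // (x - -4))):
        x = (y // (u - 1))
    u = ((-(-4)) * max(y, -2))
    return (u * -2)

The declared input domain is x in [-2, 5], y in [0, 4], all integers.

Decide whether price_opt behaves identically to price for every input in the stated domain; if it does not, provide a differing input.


Consider the input x=-1, y=1.
price: u becomes 1; next ((abs(u) <= (-x)) or ((x - y) == (y + y))) evaluates to true; next x becomes -1; next (((y * u) + min(x, x)) == (y // (x - -4))) evaluates to true; next x becomes 1; next u becomes 4; next final value -8
price_opt: u becomes 1; next ((abs(u) <= (-x)) or ((x - y) == (y + y))) evaluates to true; next x becomes -1; next ((((y * u) + min(x, x)) - 0) == (y // (x - -4))) evaluates to true; next hits division by zero so the output is ERROR
-8 against ERROR: the behavior changed.
verdict: not equivalent; witness: x=-1, y=1


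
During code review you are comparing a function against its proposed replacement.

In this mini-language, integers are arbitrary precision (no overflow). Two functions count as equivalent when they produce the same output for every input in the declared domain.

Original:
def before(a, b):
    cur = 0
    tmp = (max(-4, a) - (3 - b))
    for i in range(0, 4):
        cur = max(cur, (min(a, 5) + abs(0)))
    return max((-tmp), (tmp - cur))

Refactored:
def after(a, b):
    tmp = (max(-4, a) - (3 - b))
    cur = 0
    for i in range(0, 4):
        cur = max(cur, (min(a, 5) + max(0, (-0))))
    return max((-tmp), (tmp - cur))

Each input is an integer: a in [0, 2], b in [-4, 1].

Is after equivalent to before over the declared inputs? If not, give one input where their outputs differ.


Equivalent — the differences include constant usage differs; also min/max/abs usage differs, yet no declared input distinguishes the two.
As a probe, take a=0, b=1: before runs cur = 0; tmp = -2; [i=0]; cur = 0; [i=1]; cur = 0; [i=2]; cur = 0; [i=3]; cur = 0; return 2; after runs tmp = -2; cur = 0; [i=0]; cur = 0; [i=1]; cur = 0; [i=2]; cur = 0; [i=3]; cur = 0; return 2; both end at 2.
An exhaustive pass over the 18 declared inputs shows identical outputs.
verdict: equivalent


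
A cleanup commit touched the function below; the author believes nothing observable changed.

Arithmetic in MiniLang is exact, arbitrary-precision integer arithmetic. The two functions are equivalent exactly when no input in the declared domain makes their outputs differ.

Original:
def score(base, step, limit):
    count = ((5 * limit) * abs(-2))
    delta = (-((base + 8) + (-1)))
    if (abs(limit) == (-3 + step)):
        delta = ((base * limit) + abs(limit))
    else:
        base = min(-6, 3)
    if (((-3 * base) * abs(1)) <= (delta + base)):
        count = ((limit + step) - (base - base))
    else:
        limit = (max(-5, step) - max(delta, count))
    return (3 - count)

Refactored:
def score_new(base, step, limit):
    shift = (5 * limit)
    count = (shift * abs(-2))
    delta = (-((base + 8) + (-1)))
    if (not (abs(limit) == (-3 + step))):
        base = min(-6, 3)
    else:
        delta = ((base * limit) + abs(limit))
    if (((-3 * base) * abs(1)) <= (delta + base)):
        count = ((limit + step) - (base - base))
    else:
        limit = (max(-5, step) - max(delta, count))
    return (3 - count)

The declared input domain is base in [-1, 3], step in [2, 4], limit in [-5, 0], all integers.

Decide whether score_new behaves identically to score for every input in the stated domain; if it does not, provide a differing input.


Differences: statement counts differ, plus local variable names differ, plus boolean connective usage differs — yet all 90 inputs agree.
verdict: equivalent


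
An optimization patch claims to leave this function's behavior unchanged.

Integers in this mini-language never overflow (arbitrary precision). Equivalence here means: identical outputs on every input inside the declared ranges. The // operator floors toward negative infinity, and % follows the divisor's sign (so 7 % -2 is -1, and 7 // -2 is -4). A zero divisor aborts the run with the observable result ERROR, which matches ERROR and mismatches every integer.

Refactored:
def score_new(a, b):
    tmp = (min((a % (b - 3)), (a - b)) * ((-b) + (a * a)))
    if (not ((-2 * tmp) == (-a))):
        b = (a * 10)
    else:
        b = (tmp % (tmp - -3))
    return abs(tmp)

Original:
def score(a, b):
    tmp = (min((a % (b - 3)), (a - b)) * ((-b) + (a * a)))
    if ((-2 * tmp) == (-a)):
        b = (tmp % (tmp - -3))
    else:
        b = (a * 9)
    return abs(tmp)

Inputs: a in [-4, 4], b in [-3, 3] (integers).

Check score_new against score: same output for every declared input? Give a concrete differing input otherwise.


Equivalent. Although `9` became `10`, no input in the stated domain can expose it.
An exhaustive pass over the 63 declared inputs shows identical outputs.
As a probe, take a=1, b=2: score runs tmp becomes 1; next ((-2 * tmp) == (-a)) evaluates to false; next b becomes 9; next final value 1; score_new runs tmp becomes 1; next (not ((-2 * tmp) == (-a))) evaluates to true; next b becomes 10; next final value 1; both end at 1.
verdict: equivalent


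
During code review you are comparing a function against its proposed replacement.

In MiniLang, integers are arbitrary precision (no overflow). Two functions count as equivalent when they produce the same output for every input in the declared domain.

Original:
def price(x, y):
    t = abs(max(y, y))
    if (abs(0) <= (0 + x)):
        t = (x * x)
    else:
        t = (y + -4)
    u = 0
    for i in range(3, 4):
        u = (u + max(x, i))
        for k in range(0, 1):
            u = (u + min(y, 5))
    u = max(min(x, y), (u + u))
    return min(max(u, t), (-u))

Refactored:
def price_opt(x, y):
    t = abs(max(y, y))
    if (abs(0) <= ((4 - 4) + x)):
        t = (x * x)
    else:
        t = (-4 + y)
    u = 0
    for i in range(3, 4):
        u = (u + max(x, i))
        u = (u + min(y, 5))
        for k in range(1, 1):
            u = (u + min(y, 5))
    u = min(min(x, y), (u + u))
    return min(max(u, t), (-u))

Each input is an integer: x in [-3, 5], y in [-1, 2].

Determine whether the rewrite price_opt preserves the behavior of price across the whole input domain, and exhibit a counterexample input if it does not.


Consider the input x=-3, y=-1.
price: t := 1 | (abs(0) <= (0 + x)): false | t := -5 | u := 0 | iter i=3: | u := 3 | iter k=0: | u := 2 | u := 4 | result -4
price_opt: t := 1 | (abs(0) <= ((4 - 4) + x)): false | t := -5 | u := 0 | iter i=3: | u := 3 | u := 2 | loop over k: empty range | u := -3 | result -3
-4 against -3: the behavior changed.
verdict: not equivalent; witness: x=-3, y=-1


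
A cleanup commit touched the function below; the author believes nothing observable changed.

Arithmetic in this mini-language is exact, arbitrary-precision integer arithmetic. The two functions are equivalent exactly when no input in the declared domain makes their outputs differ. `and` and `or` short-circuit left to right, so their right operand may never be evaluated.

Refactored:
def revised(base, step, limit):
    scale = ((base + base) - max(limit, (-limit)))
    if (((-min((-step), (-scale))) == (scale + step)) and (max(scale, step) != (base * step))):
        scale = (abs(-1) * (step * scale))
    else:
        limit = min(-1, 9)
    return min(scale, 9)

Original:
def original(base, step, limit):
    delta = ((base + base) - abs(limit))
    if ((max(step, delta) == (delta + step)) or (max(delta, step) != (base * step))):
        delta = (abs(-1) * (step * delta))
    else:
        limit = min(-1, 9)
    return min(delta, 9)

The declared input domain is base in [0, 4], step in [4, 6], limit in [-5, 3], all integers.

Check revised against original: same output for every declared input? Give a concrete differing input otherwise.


Evaluate both at base=0, step=4, limit=-5.
original: delta := -5 | ((max(step, delta) == (delta + step)) or (max(delta, step) != (base * step))): true | delta := -20 | result -20
revised: scale := -5 | (((-min((-step), (-scale))) == (scale + step)) and (max(scale, step) != (base * step))): false | limit := -1 | result -5
-20 != -5, so the rewrite changes behavior.
verdict: not equivalent; witness: base=0, step=4, limit=-5


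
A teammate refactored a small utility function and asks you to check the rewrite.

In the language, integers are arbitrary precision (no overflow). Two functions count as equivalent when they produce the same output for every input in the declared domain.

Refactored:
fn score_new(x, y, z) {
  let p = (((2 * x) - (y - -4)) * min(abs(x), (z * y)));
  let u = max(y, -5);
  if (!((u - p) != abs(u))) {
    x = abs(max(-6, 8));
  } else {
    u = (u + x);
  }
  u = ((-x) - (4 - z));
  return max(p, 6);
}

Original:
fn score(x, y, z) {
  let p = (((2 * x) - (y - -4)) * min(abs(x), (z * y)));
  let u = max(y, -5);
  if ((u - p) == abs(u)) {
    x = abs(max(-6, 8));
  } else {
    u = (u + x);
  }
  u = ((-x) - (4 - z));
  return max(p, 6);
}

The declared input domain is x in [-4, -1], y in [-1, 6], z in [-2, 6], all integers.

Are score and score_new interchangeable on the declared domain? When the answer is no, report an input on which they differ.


Behavior is preserved: although boolean connective usage differs; also comparison usage differs, the outputs never diverge.
Tracing x=-4, y=0, z=-2: score: p=0, then u=0, then ((u - p) == abs(u)) is true, then x=8, then u=-14, then returns 6 | score_new: p=0, then u=0, then (!((u - p) != abs(u))) is true, then x=8, then u=-14, then returns 6 — matching result 6.
An exhaustive pass over the 288 declared inputs shows identical outputs.
verdict: equivalent


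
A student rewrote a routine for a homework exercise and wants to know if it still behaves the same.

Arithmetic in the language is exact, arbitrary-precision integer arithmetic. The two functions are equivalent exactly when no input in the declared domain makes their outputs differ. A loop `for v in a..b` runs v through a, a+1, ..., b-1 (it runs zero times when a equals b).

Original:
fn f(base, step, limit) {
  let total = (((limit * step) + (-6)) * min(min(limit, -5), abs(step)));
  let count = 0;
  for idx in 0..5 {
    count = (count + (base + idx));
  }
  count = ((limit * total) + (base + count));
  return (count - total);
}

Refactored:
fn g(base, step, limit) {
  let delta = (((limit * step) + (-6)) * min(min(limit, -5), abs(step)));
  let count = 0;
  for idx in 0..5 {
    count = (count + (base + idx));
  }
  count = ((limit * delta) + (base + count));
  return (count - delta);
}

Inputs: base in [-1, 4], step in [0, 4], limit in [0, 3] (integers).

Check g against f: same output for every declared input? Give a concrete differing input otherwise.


The two versions differ — the changes include local variable names differ.
As a probe, take base=2, step=1, limit=0: f runs total := 30 | count := 0 | iter idx=0: | count := 2 | iter idx=1: | count := 5 | iter idx=2: | count := 9 | iter idx=3: | count := 14 | iter idx=4: | count := 20 | count := 22 | result -8; g runs delta := 30 | count := 0 | iter idx=0: | count := 2 | iter idx=1: | count := 5 | iter idx=2: | count := 9 | iter idx=3: | count := 14 | iter idx=4: | count := 20 | count := 22 | result -8; both end at -8.
Sweeping the whole domain (120 inputs) finds no disagreement.
verdict: equivalent


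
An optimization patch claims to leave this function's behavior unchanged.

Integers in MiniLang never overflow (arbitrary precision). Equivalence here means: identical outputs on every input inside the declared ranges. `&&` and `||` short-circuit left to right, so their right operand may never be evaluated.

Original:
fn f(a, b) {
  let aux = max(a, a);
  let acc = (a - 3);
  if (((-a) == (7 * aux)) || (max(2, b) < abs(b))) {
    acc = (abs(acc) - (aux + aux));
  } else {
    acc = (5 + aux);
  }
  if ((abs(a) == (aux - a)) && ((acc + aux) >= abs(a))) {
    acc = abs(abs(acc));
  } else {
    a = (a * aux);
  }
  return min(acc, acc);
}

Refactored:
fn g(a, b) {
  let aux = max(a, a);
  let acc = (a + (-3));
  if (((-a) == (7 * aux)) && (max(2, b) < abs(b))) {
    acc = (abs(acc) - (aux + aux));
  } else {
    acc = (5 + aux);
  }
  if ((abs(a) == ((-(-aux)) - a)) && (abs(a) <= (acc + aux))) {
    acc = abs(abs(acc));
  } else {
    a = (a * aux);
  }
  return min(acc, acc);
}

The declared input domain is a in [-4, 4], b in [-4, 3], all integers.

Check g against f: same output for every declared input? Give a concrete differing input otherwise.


Evaluate both at a=-4, b=-4.
f: aux=-4, then acc=-7, then (((-a) == (7 * aux)) || (max(2, b) < abs(b))) is true, then acc=15, then ((abs(a) == (aux - a)) && ((acc + aux) >= abs(a))) is false, then a=16, then returns 15
g: aux=-4, then acc=-7, then (((-a) == (7 * aux)) && (max(2, b) < abs(b))) is false, then acc=1, then ((abs(a) == ((-(-aux)) - a)) && (abs(a) <= (acc + aux))) is false, then a=16, then returns 1
15 != 1, so the rewrite changes behavior.
verdict: not equivalent; witness: a=-4, b=-4


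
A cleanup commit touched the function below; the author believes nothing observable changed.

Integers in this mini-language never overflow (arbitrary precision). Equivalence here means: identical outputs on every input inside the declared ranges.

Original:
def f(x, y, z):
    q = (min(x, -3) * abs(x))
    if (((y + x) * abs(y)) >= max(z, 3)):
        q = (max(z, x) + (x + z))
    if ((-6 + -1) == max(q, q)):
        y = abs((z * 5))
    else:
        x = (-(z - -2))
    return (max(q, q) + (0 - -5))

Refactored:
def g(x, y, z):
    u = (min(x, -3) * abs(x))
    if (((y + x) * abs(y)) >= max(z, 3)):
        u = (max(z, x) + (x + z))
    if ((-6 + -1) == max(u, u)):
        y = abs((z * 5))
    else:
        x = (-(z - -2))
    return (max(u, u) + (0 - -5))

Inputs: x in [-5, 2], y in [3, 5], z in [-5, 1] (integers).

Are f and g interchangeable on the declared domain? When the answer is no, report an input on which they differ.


Side by side, the visible changes include: local variable names differ.
Spot check at x=-4, y=3, z=1 — f: q = -16; (((y + x) * abs(y)) >= max(z, 3)) -> false; ((-6 + -1) == max(q, q)) -> false; x = -3; return -11. g: u = -16; (((y + x) * abs(y)) >= max(z, 3)) -> false; ((-6 + -1) == max(u, u)) -> false; x = -3; return -11. Both give -11.
An exhaustive pass over the 168 declared inputs shows identical outputs.
verdict: equivalent
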